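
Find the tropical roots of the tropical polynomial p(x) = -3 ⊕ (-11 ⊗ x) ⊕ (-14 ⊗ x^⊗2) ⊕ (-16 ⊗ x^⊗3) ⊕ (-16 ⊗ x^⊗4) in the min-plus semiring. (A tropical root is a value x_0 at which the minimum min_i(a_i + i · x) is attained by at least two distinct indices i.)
Roots: {0, 2, 3, 8}

Each tropical root is a break point of the lower envelope of the lines y = a_i + i · x (there are 5 lines, with slopes 0, 1, ..., 4). Only the lines that attain the minimum somewhere contribute to roots; other lines are dominated. Here the surviving (envelope) indices are i = 4, i = 3, i = 2, i = 1, i = 0.
Intersections between consecutive envelope lines give the roots: for adjacent envelope indices i < j the intersection is x = (a_i − a_j) / (j − i). Reading off the sorted break points: {0, 2, 3, 8}.
Verification: at each break x_0, at least two indices attain the minimum of min_i(a_i + i · x_0).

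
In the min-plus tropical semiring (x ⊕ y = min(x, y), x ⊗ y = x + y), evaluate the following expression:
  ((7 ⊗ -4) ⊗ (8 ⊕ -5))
((7 ⊗ -4) ⊗ (8 ⊕ -5)) = -2

Expand innermost to outermost. Recall ⊕ takes the minimum of its arguments and ⊗ takes their sum. Working out the expression ((7 ⊗ -4) ⊗ (8 ⊕ -5)) gives -2.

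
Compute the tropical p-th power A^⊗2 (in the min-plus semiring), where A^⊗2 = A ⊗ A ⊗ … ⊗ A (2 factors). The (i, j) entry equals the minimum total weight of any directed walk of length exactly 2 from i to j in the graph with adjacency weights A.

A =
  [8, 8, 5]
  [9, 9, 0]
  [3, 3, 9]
A^⊗2 =
  [8, 8, 8]
  [3, 3, 9]
  [11, 11, 3]

Each entry (A^⊗2)_ij equals the minimum over all length-2 walks i = v_0 → v_1 → … → v_2 = j of Σ_t A[v_t][v_{t+1}]. For example, for (i, j) = (0, 2) we minimise over 3 possible intermediate vertex sequences; the minimum is 8, attained along the walk 0 → 1 → 2.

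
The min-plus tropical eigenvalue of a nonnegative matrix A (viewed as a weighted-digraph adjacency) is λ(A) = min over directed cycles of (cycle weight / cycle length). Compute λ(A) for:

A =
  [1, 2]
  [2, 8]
λ(A) = 1

Enumerate directed cycles and compute their means (weight / length). Sample:
  cycle 0 → 0: weight = 1, length = 1, mean = 1/1 ≈ 1.000
  cycle 1 → 1: weight = 8, length = 1, mean = 8/1 ≈ 8.000
  cycle 0 → 1 → 0: weight = 4, length = 2, mean = 4/2 ≈ 2.000
  cycle 1 → 0 → 1: weight = 4, length = 2, mean = 4/2 ≈ 2.000
Minimum mean = 1.000, attained e.g. along the cycle 0 → 0 with weight 1 and length 1. So λ(A) = 1/1 = 1.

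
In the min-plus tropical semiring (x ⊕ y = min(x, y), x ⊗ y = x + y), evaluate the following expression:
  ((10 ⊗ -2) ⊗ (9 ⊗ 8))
((10 ⊗ -2) ⊗ (9 ⊗ 8)) = 25

Expand innermost to outermost. Recall ⊕ takes the minimum of its arguments and ⊗ takes their sum. Working out the expression ((10 ⊗ -2) ⊗ (9 ⊗ 8)) gives 25.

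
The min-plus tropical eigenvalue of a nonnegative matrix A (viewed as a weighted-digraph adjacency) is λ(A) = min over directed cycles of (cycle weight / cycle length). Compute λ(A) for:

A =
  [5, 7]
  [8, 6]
λ(A) = 5

Enumerate directed cycles and compute their means (weight / length). Sample:
  cycle 0 → 0: weight = 5, length = 1, mean = 5/1 ≈ 5.000
  cycle 1 → 1: weight = 6, length = 1, mean = 6/1 ≈ 6.000
  cycle 0 → 1 → 0: weight = 15, length = 2, mean = 15/2 ≈ 7.500
  cycle 1 → 0 → 1: weight = 15, length = 2, mean = 15/2 ≈ 7.500
Minimum mean = 5.000, attained e.g. along the cycle 0 → 0 with weight 5 and length 1. So λ(A) = 5/1 = 5.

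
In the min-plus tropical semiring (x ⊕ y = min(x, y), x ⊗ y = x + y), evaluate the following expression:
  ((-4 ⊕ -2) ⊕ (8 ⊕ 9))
((-4 ⊕ -2) ⊕ (8 ⊕ 9)) = -4

Expand innermost to outermost. Recall ⊕ takes the minimum of its arguments and ⊗ takes their sum. Working out the expression ((-4 ⊕ -2) ⊕ (8 ⊕ 9)) gives -4.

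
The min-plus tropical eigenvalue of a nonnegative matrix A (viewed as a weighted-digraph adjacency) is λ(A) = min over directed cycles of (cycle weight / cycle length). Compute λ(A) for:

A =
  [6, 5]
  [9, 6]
λ(A) = 6

Enumerate directed cycles and compute their means (weight / length). Sample:
  cycle 0 → 0: weight = 6, length = 1, mean = 6/1 ≈ 6.000
  cycle 1 → 1: weight = 6, length = 1, mean = 6/1 ≈ 6.000
  cycle 0 → 1 → 0: weight = 14, length = 2, mean = 14/2 ≈ 7.000
  cycle 1 → 0 → 1: weight = 14, length = 2, mean = 14/2 ≈ 7.000
Minimum mean = 6.000, attained e.g. along the cycle 0 → 0 with weight 6 and length 1. So λ(A) = 6/1 = 6.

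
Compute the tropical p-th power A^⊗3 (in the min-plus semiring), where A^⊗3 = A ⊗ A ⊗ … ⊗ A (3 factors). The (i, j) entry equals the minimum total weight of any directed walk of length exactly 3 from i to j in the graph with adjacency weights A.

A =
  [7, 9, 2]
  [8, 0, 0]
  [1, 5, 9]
A^⊗3 =
  [10, 7, 5]
  [1, 0, 0]
  [4, 5, 5]

Each entry (A^⊗3)_ij equals the minimum over all length-3 walks i = v_0 → v_1 → … → v_3 = j of Σ_t A[v_t][v_{t+1}]. For example, for (i, j) = (0, 2) we minimise over 9 possible intermediate vertex sequences; the minimum is 5, attained along the walk 0 → 2 → 0 → 2.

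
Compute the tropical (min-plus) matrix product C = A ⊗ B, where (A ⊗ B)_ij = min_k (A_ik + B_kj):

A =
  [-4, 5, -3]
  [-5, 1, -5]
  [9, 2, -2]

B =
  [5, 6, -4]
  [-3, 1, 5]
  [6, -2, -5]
A ⊗ B =
  [1, -5, -8]
  [-2, -7, -10]
  [-1, -4, -7]

Apply the min-plus product entry-by-entry:
  C[0][0] = min over k of (A[0][0] + B[0][0] = -4 + 5 = 1, A[0][1] + B[1][0] = 5 + -3 = 2, A[0][2] + B[2][0] = -3 + 6 = 3) = 1 (attained at k = 0)
  C[0][1] = min over k of (A[0][0] + B[0][1] = -4 + 6 = 2, A[0][1] + B[1][1] = 5 + 1 = 6, A[0][2] + B[2][1] = -3 + -2 = -5) = -5 (attained at k = 2)
  C[0][2] = min over k of (A[0][0] + B[0][2] = -4 + -4 = -8, A[0][1] + B[1][2] = 5 + 5 = 10, A[0][2] + B[2][2] = -3 + -5 = -8) = -8 (attained at k = 0)
  C[1][0] = min over k of (A[1][0] + B[0][0] = -5 + 5 = 0, A[1][1] + B[1][0] = 1 + -3 = -2, A[1][2] + B[2][0] = -5 + 6 = 1) = -2 (attained at k = 1)
  C[1][1] = min over k of (A[1][0] + B[0][1] = -5 + 6 = 1, A[1][1] + B[1][1] = 1 + 1 = 2, A[1][2] + B[2][1] = -5 + -2 = -7) = -7 (attained at k = 2)
  C[1][2] = min over k of (A[1][0] + B[0][2] = -5 + -4 = -9, A[1][1] + B[1][2] = 1 + 5 = 6, A[1][2] + B[2][2] = -5 + -5 = -10) = -10 (attained at k = 2)
  C[2][0] = min over k of (A[2][0] + B[0][0] = 9 + 5 = 14, A[2][1] + B[1][0] = 2 + -3 = -1, A[2][2] + B[2][0] = -2 + 6 = 4) = -1 (attained at k = 1)
  C[2][1] = min over k of (A[2][0] + B[0][1] = 9 + 6 = 15, A[2][1] + B[1][1] = 2 + 1 = 3, A[2][2] + B[2][1] = -2 + -2 = -4) = -4 (attained at k = 2)
  C[2][2] = min over k of (A[2][0] + B[0][2] = 9 + -4 = 5, A[2][1] + B[1][2] = 2 + 5 = 7, A[2][2] + B[2][2] = -2 + -5 = -7) = -7 (attained at k = 2)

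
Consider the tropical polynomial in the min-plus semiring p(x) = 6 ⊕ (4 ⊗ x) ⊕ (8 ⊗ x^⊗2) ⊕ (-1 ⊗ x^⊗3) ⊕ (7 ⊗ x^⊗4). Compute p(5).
p(5) = 6

A tropical monomial a ⊗ x^⊗i evaluates to a + i · x. Evaluating each term at x = 5:
  Term 0 contributes 6 + 0 · 5 = 6
  Term 1 contributes 4 + 1 · 5 = 9
  Term 2 contributes 8 + 2 · 5 = 18
  Term 3 contributes -1 + 3 · 5 = 14
  Term 4 contributes 7 + 4 · 5 = 27
p(5) = ⊕ of these = min[6, 9, 18, 14, 27] = 6.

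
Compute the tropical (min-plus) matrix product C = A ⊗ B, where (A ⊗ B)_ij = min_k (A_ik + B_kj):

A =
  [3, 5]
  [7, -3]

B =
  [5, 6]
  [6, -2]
A ⊗ B =
  [8, 3]
  [3, -5]

Apply the min-plus product entry-by-entry:
  C[0][0] = min over k of (A[0][0] + B[0][0] = 3 + 5 = 8, A[0][1] + B[1][0] = 5 + 6 = 11) = 8 (attained at k = 0)
  C[0][1] = min over k of (A[0][0] + B[0][1] = 3 + 6 = 9, A[0][1] + B[1][1] = 5 + -2 = 3) = 3 (attained at k = 1)
  C[1][0] = min over k of (A[1][0] + B[0][0] = 7 + 5 = 12, A[1][1] + B[1][0] = -3 + 6 = 3) = 3 (attained at k = 1)
  C[1][1] = min over k of (A[1][0] + B[0][1] = 7 + 6 = 13, A[1][1] + B[1][1] = -3 + -2 = -5) = -5 (attained at k = 1)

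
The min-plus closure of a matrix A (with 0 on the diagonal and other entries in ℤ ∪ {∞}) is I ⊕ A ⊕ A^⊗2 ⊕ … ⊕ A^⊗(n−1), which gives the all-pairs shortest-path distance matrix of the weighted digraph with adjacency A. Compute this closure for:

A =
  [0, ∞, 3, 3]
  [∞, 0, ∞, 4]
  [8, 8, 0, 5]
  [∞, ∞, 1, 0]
Closure =
  [0, 11, 3, 3]
  [13, 0, 5, 4]
  [8, 8, 0, 5]
  [9, 9, 1, 0]

This is the Floyd-Warshall all-pairs shortest-path computation. For each intermediate vertex k = 0, 1, …, 3, update dist[i][j] ← min(dist[i][j], dist[i][k] + dist[k][j]). The final matrix gives, for each (i, j), the minimum total weight of any directed path from i to j (possibly empty when i = j).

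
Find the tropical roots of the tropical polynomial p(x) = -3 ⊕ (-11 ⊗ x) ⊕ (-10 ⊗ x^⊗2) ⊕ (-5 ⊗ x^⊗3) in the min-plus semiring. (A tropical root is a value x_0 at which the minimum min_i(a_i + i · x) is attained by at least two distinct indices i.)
Roots: {-5, -1, 8}

Each tropical root is a break point of the lower envelope of the lines y = a_i + i · x (there are 4 lines, with slopes 0, 1, ..., 3). Only the lines that attain the minimum somewhere contribute to roots; other lines are dominated. Here the surviving (envelope) indices are i = 3, i = 2, i = 1, i = 0.
Intersections between consecutive envelope lines give the roots: for adjacent envelope indices i < j the intersection is x = (a_i − a_j) / (j − i). Reading off the sorted break points: {-5, -1, 8}.
Verification: at each break x_0, at least two indices attain the minimum of min_i(a_i + i · x_0).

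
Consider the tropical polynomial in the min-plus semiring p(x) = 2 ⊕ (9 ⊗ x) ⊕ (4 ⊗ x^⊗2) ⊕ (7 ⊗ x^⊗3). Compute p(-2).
p(-2) = 0

A tropical monomial a ⊗ x^⊗i evaluates to a + i · x. Evaluating each term at x = -2:
  Term 0 contributes 2 + 0 · -2 = 2
  Term 1 contributes 9 + 1 · -2 = 7
  Term 2 contributes 4 + 2 · -2 = 0
  Term 3 contributes 7 + 3 · -2 = 1
p(-2) = ⊕ of these = min[2, 7, 0, 1] = 0.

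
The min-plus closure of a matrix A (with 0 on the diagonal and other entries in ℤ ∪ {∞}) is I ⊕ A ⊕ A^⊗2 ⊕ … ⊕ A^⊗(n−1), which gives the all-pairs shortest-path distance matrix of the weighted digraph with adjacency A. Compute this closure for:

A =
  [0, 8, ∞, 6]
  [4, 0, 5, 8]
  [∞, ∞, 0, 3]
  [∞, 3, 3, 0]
Closure =
  [0, 8, 9, 6]
  [4, 0, 5, 8]
  [10, 6, 0, 3]
  [7, 3, 3, 0]

This is the Floyd-Warshall all-pairs shortest-path computation. For each intermediate vertex k = 0, 1, …, 3, update dist[i][j] ← min(dist[i][j], dist[i][k] + dist[k][j]). The final matrix gives, for each (i, j), the minimum total weight of any directed path from i to j (possibly empty when i = j).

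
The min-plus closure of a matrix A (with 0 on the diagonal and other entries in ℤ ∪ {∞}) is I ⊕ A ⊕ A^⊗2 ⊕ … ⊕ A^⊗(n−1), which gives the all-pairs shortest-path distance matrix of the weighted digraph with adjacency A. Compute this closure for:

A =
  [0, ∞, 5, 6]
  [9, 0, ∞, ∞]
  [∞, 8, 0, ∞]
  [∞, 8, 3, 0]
Closure =
  [0, 13, 5, 6]
  [9, 0, 14, 15]
  [17, 8, 0, 23]
  [17, 8, 3, 0]

This is the Floyd-Warshall all-pairs shortest-path computation. For each intermediate vertex k = 0, 1, …, 3, update dist[i][j] ← min(dist[i][j], dist[i][k] + dist[k][j]). The final matrix gives, for each (i, j), the minimum total weight of any directed path from i to j (possibly empty when i = j).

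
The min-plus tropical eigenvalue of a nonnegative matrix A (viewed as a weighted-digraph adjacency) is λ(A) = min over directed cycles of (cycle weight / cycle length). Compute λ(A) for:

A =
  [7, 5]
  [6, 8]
λ(A) = 11/2

Enumerate directed cycles and compute their means (weight / length). Sample:
  cycle 0 → 0: weight = 7, length = 1, mean = 7/1 ≈ 7.000
  cycle 1 → 1: weight = 8, length = 1, mean = 8/1 ≈ 8.000
  cycle 0 → 1 → 0: weight = 11, length = 2, mean = 11/2 ≈ 5.500
  cycle 1 → 0 → 1: weight = 11, length = 2, mean = 11/2 ≈ 5.500
Minimum mean = 5.500, attained e.g. along the cycle 0 → 1 → 0 with weight 11 and length 2. So λ(A) = 11/2 = 11/2.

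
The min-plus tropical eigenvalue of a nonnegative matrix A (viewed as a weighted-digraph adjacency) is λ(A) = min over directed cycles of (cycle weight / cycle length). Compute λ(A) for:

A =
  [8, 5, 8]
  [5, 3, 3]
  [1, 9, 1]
λ(A) = 1

Enumerate directed cycles and compute their means (weight / length). Sample:
  cycle 0 → 0: weight = 8, length = 1, mean = 8/1 ≈ 8.000
  cycle 1 → 1: weight = 3, length = 1, mean = 3/1 ≈ 3.000
  cycle 2 → 2: weight = 1, length = 1, mean = 1/1 ≈ 1.000
  cycle 0 → 1 → 0: weight = 10, length = 2, mean = 10/2 ≈ 5.000
  cycle 0 → 2 → 0: weight = 9, length = 2, mean = 9/2 ≈ 4.500
  cycle 1 → 0 → 1: weight = 10, length = 2, mean = 10/2 ≈ 5.000
Minimum mean = 1.000, attained e.g. along the cycle 2 → 2 with weight 1 and length 1. So λ(A) = 1/1 = 1.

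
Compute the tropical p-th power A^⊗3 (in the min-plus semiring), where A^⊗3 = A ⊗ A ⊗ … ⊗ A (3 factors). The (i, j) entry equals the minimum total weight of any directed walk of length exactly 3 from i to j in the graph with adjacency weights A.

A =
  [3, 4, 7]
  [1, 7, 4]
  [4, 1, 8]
A^⊗3 =
  [8, 9, 11]
  [6, 8, 9]
  [5, 6, 9]

Each entry (A^⊗3)_ij equals the minimum over all length-3 walks i = v_0 → v_1 → … → v_3 = j of Σ_t A[v_t][v_{t+1}]. For example, for (i, j) = (0, 2) we minimise over 9 possible intermediate vertex sequences; the minimum is 11, attained along the walk 0 → 0 → 1 → 2.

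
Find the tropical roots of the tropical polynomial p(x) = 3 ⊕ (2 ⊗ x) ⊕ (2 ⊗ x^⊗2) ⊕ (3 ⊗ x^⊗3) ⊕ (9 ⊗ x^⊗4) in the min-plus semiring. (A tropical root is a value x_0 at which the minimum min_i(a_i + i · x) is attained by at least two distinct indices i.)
Roots: {-6, -1, 0, 1}

Each tropical root is a break point of the lower envelope of the lines y = a_i + i · x (there are 5 lines, with slopes 0, 1, ..., 4). Only the lines that attain the minimum somewhere contribute to roots; other lines are dominated. Here the surviving (envelope) indices are i = 4, i = 3, i = 2, i = 1, i = 0.
Intersections between consecutive envelope lines give the roots: for adjacent envelope indices i < j the intersection is x = (a_i − a_j) / (j − i). Reading off the sorted break points: {-6, -1, 0, 1}.
Verification: at each break x_0, at least two indices attain the minimum of min_i(a_i + i · x_0).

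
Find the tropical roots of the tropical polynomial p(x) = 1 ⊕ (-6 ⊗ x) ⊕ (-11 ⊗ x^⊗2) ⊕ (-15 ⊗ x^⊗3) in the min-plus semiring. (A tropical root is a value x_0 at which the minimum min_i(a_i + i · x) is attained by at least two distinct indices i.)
Roots: {4, 5, 7}

Each tropical root is a break point of the lower envelope of the lines y = a_i + i · x (there are 4 lines, with slopes 0, 1, ..., 3). Only the lines that attain the minimum somewhere contribute to roots; other lines are dominated. Here the surviving (envelope) indices are i = 3, i = 2, i = 1, i = 0.
Intersections between consecutive envelope lines give the roots: for adjacent envelope indices i < j the intersection is x = (a_i − a_j) / (j − i). Reading off the sorted break points: {4, 5, 7}.
Verification: at each break x_0, at least two indices attain the minimum of min_i(a_i + i · x_0).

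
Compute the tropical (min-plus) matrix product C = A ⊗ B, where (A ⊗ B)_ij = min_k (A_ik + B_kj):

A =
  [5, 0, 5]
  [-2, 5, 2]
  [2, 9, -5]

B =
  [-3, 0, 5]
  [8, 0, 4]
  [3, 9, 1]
A ⊗ B =
  [2, 0, 4]
  [-5, -2, 3]
  [-2, 2, -4]

Apply the min-plus product entry-by-entry:
  C[0][0] = min over k of (A[0][0] + B[0][0] = 5 + -3 = 2, A[0][1] + B[1][0] = 0 + 8 = 8, A[0][2] + B[2][0] = 5 + 3 = 8) = 2 (attained at k = 0)
  C[0][1] = min over k of (A[0][0] + B[0][1] = 5 + 0 = 5, A[0][1] + B[1][1] = 0 + 0 = 0, A[0][2] + B[2][1] = 5 + 9 = 14) = 0 (attained at k = 1)
  C[0][2] = min over k of (A[0][0] + B[0][2] = 5 + 5 = 10, A[0][1] + B[1][2] = 0 + 4 = 4, A[0][2] + B[2][2] = 5 + 1 = 6) = 4 (attained at k = 1)
  C[1][0] = min over k of (A[1][0] + B[0][0] = -2 + -3 = -5, A[1][1] + B[1][0] = 5 + 8 = 13, A[1][2] + B[2][0] = 2 + 3 = 5) = -5 (attained at k = 0)
  C[1][1] = min over k of (A[1][0] + B[0][1] = -2 + 0 = -2, A[1][1] + B[1][1] = 5 + 0 = 5, A[1][2] + B[2][1] = 2 + 9 = 11) = -2 (attained at k = 0)
  C[1][2] = min over k of (A[1][0] + B[0][2] = -2 + 5 = 3, A[1][1] + B[1][2] = 5 + 4 = 9, A[1][2] + B[2][2] = 2 + 1 = 3) = 3 (attained at k = 0)
  C[2][0] = min over k of (A[2][0] + B[0][0] = 2 + -3 = -1, A[2][1] + B[1][0] = 9 + 8 = 17, A[2][2] + B[2][0] = -5 + 3 = -2) = -2 (attained at k = 2)
  C[2][1] = min over k of (A[2][0] + B[0][1] = 2 + 0 = 2, A[2][1] + B[1][1] = 9 + 0 = 9, A[2][2] + B[2][1] = -5 + 9 = 4) = 2 (attained at k = 0)
  C[2][2] = min over k of (A[2][0] + B[0][2] = 2 + 5 = 7, A[2][1] + B[1][2] = 9 + 4 = 13, A[2][2] + B[2][2] = -5 + 1 = -4) = -4 (attained at k = 2)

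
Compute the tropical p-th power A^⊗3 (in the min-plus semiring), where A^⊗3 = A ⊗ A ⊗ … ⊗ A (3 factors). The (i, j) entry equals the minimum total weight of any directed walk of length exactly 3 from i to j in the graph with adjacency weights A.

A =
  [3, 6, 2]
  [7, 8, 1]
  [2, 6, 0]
A^⊗3 =
  [4, 8, 2]
  [3, 7, 1]
  [2, 6, 0]

Each entry (A^⊗3)_ij equals the minimum over all length-3 walks i = v_0 → v_1 → … → v_3 = j of Σ_t A[v_t][v_{t+1}]. For example, for (i, j) = (0, 2) we minimise over 9 possible intermediate vertex sequences; the minimum is 2, attained along the walk 0 → 2 → 2 → 2.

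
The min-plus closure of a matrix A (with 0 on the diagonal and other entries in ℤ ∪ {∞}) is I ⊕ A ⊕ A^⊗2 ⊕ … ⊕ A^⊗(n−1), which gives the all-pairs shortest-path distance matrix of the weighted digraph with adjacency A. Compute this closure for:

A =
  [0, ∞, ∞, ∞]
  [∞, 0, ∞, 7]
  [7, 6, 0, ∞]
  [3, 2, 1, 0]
Closure =
  [0, ∞, ∞, ∞]
  [10, 0, 8, 7]
  [7, 6, 0, 13]
  [3, 2, 1, 0]

This is the Floyd-Warshall all-pairs shortest-path computation. For each intermediate vertex k = 0, 1, …, 3, update dist[i][j] ← min(dist[i][j], dist[i][k] + dist[k][j]). The final matrix gives, for each (i, j), the minimum total weight of any directed path from i to j (possibly empty when i = j).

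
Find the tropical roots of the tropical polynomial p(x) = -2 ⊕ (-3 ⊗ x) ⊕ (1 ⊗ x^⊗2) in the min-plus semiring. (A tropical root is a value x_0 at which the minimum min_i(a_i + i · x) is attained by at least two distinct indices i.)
Roots: {-4, 1}

Each tropical root is a break point of the lower envelope of the lines y = a_i + i · x (there are 3 lines, with slopes 0, 1, ..., 2). Only the lines that attain the minimum somewhere contribute to roots; other lines are dominated. Here the surviving (envelope) indices are i = 2, i = 1, i = 0.
Intersections between consecutive envelope lines give the roots: for adjacent envelope indices i < j the intersection is x = (a_i − a_j) / (j − i). Reading off the sorted break points: {-4, 1}.
Verification: at each break x_0, at least two indices attain the minimum of min_i(a_i + i · x_0).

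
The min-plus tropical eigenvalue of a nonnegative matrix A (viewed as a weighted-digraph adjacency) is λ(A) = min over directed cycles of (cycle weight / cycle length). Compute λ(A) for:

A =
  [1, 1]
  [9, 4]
λ(A) = 1

Enumerate directed cycles and compute their means (weight / length). Sample:
  cycle 0 → 0: weight = 1, length = 1, mean = 1/1 ≈ 1.000
  cycle 1 → 1: weight = 4, length = 1, mean = 4/1 ≈ 4.000
  cycle 0 → 1 → 0: weight = 10, length = 2, mean = 10/2 ≈ 5.000
  cycle 1 → 0 → 1: weight = 10, length = 2, mean = 10/2 ≈ 5.000
Minimum mean = 1.000, attained e.g. along the cycle 0 → 0 with weight 1 and length 1. So λ(A) = 1/1 = 1.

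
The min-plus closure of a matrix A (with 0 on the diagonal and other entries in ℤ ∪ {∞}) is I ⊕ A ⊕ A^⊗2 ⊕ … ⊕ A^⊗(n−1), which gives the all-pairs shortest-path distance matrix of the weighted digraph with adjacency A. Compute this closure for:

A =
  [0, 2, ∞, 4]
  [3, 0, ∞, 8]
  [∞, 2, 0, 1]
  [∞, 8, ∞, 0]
Closure =
  [0, 2, ∞, 4]
  [3, 0, ∞, 7]
  [5, 2, 0, 1]
  [11, 8, ∞, 0]

This is the Floyd-Warshall all-pairs shortest-path computation. For each intermediate vertex k = 0, 1, …, 3, update dist[i][j] ← min(dist[i][j], dist[i][k] + dist[k][j]). The final matrix gives, for each (i, j), the minimum total weight of any directed path from i to j (possibly empty when i = j).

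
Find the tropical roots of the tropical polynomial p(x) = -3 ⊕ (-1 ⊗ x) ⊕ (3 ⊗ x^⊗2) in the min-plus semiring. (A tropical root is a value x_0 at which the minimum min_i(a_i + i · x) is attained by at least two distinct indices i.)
Roots: {-4, -2}

Each tropical root is a break point of the lower envelope of the lines y = a_i + i · x (there are 3 lines, with slopes 0, 1, ..., 2). Only the lines that attain the minimum somewhere contribute to roots; other lines are dominated. Here the surviving (envelope) indices are i = 2, i = 1, i = 0.
Intersections between consecutive envelope lines give the roots: for adjacent envelope indices i < j the intersection is x = (a_i − a_j) / (j − i). Reading off the sorted break points: {-4, -2}.
Verification: at each break x_0, at least two indices attain the minimum of min_i(a_i + i · x_0).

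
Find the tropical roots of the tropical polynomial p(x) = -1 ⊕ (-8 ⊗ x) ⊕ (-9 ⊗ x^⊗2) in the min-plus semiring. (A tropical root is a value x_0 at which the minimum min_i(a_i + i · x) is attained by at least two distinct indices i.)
Roots: {1, 7}

Each tropical root is a break point of the lower envelope of the lines y = a_i + i · x (there are 3 lines, with slopes 0, 1, ..., 2). Only the lines that attain the minimum somewhere contribute to roots; other lines are dominated. Here the surviving (envelope) indices are i = 2, i = 1, i = 0.
Intersections between consecutive envelope lines give the roots: for adjacent envelope indices i < j the intersection is x = (a_i − a_j) / (j − i). Reading off the sorted break points: {1, 7}.
Verification: at each break x_0, at least two indices attain the minimum of min_i(a_i + i · x_0).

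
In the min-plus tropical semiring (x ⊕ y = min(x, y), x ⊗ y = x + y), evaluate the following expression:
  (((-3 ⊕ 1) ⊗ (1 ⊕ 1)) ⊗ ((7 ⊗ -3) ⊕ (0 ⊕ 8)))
(((-3 ⊕ 1) ⊗ (1 ⊕ 1)) ⊗ ((7 ⊗ -3) ⊕ (0 ⊕ 8))) = -2

Expand innermost to outermost. Recall ⊕ takes the minimum of its arguments and ⊗ takes their sum. Working out the expression (((-3 ⊕ 1) ⊗ (1 ⊕ 1)) ⊗ ((7 ⊗ -3) ⊕ (0 ⊕ 8))) gives -2.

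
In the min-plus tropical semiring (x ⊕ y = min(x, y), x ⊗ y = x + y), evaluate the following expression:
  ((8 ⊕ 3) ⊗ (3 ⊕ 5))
((8 ⊕ 3) ⊗ (3 ⊕ 5)) = 6

Expand innermost to outermost. Recall ⊕ takes the minimum of its arguments and ⊗ takes their sum. Working out the expression ((8 ⊕ 3) ⊗ (3 ⊕ 5)) gives 6.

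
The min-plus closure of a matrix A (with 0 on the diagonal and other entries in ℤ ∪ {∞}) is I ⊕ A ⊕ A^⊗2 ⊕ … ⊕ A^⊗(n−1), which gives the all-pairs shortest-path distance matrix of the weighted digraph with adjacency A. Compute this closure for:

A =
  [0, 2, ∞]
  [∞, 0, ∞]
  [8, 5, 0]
Closure =
  [0, 2, ∞]
  [∞, 0, ∞]
  [8, 5, 0]

This is the Floyd-Warshall all-pairs shortest-path computation. For each intermediate vertex k = 0, 1, …, 2, update dist[i][j] ← min(dist[i][j], dist[i][k] + dist[k][j]). The final matrix gives, for each (i, j), the minimum total weight of any directed path from i to j (possibly empty when i = j).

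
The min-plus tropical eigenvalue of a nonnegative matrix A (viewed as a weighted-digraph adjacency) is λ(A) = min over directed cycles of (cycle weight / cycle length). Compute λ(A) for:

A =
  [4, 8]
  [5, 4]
λ(A) = 4

Enumerate directed cycles and compute their means (weight / length). Sample:
  cycle 0 → 0: weight = 4, length = 1, mean = 4/1 ≈ 4.000
  cycle 1 → 1: weight = 4, length = 1, mean = 4/1 ≈ 4.000
  cycle 0 → 1 → 0: weight = 13, length = 2, mean = 13/2 ≈ 6.500
  cycle 1 → 0 → 1: weight = 13, length = 2, mean = 13/2 ≈ 6.500
Minimum mean = 4.000, attained e.g. along the cycle 0 → 0 with weight 4 and length 1. So λ(A) = 4/1 = 4.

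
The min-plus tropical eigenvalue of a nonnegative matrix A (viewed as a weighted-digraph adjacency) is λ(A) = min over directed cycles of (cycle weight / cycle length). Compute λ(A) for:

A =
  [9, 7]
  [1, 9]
λ(A) = 4

Enumerate directed cycles and compute their means (weight / length). Sample:
  cycle 0 → 0: weight = 9, length = 1, mean = 9/1 ≈ 9.000
  cycle 1 → 1: weight = 9, length = 1, mean = 9/1 ≈ 9.000
  cycle 0 → 1 → 0: weight = 8, length = 2, mean = 8/2 ≈ 4.000
  cycle 1 → 0 → 1: weight = 8, length = 2, mean = 8/2 ≈ 4.000
Minimum mean = 4.000, attained e.g. along the cycle 0 → 1 → 0 with weight 8 and length 2. So λ(A) = 8/2 = 4.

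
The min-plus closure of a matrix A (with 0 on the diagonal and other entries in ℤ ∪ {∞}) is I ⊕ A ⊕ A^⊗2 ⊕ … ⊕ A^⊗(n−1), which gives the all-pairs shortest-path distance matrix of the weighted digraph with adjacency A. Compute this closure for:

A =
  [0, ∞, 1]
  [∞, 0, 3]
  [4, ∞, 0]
Closure =
  [0, ∞, 1]
  [7, 0, 3]
  [4, ∞, 0]

This is the Floyd-Warshall all-pairs shortest-path computation. For each intermediate vertex k = 0, 1, …, 2, update dist[i][j] ← min(dist[i][j], dist[i][k] + dist[k][j]). The final matrix gives, for each (i, j), the minimum total weight of any directed path from i to j (possibly empty when i = j).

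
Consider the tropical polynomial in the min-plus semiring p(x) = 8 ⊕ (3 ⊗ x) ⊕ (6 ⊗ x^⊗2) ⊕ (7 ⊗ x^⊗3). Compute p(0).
p(0) = 3

A tropical monomial a ⊗ x^⊗i evaluates to a + i · x. Evaluating each term at x = 0:
  Term 0 contributes 8 + 0 · 0 = 8
  Term 1 contributes 3 + 1 · 0 = 3
  Term 2 contributes 6 + 2 · 0 = 6
  Term 3 contributes 7 + 3 · 0 = 7
p(0) = ⊕ of these = min[8, 3, 6, 7] = 3.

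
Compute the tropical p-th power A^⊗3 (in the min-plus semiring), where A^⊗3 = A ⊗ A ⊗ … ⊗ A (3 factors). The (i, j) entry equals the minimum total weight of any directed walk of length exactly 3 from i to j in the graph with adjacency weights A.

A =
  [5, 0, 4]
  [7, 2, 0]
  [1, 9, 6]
A^⊗3 =
  [1, 4, 2]
  [3, 1, 4]
  [6, 3, 1]

Each entry (A^⊗3)_ij equals the minimum over all length-3 walks i = v_0 → v_1 → … → v_3 = j of Σ_t A[v_t][v_{t+1}]. For example, for (i, j) = (0, 2) we minimise over 9 possible intermediate vertex sequences; the minimum is 2, attained along the walk 0 → 1 → 1 → 2.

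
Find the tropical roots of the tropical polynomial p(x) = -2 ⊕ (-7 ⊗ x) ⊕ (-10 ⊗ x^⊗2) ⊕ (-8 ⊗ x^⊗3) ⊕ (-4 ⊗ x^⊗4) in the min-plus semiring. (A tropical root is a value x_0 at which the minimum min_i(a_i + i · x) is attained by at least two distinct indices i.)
Roots: {-4, -2, 3, 5}

Each tropical root is a break point of the lower envelope of the lines y = a_i + i · x (there are 5 lines, with slopes 0, 1, ..., 4). Only the lines that attain the minimum somewhere contribute to roots; other lines are dominated. Here the surviving (envelope) indices are i = 4, i = 3, i = 2, i = 1, i = 0.
Intersections between consecutive envelope lines give the roots: for adjacent envelope indices i < j the intersection is x = (a_i − a_j) / (j − i). Reading off the sorted break points: {-4, -2, 3, 5}.
Verification: at each break x_0, at least two indices attain the minimum of min_i(a_i + i · x_0).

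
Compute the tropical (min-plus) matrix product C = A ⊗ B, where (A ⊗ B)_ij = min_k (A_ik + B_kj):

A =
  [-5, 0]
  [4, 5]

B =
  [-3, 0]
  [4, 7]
A ⊗ B =
  [-8, -5]
  [1, 4]

Apply the min-plus product entry-by-entry:
  C[0][0] = min over k of (A[0][0] + B[0][0] = -5 + -3 = -8, A[0][1] + B[1][0] = 0 + 4 = 4) = -8 (attained at k = 0)
  C[0][1] = min over k of (A[0][0] + B[0][1] = -5 + 0 = -5, A[0][1] + B[1][1] = 0 + 7 = 7) = -5 (attained at k = 0)
  C[1][0] = min over k of (A[1][0] + B[0][0] = 4 + -3 = 1, A[1][1] + B[1][0] = 5 + 4 = 9) = 1 (attained at k = 0)
  C[1][1] = min over k of (A[1][0] + B[0][1] = 4 + 0 = 4, A[1][1] + B[1][1] = 5 + 7 = 12) = 4 (attained at k = 0)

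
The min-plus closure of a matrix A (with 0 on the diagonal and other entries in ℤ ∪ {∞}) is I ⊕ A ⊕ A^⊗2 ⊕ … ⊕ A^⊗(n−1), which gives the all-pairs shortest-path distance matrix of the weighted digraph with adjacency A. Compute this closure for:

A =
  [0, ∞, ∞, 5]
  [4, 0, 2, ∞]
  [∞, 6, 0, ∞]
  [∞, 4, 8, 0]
Closure =
  [0, 9, 11, 5]
  [4, 0, 2, 9]
  [10, 6, 0, 15]
  [8, 4, 6, 0]

This is the Floyd-Warshall all-pairs shortest-path computation. For each intermediate vertex k = 0, 1, …, 3, update dist[i][j] ← min(dist[i][j], dist[i][k] + dist[k][j]). The final matrix gives, for each (i, j), the minimum total weight of any directed path from i to j (possibly empty when i = j).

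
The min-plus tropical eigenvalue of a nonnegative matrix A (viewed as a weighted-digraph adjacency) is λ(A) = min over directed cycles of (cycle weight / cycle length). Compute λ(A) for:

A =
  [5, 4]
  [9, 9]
λ(A) = 5

Enumerate directed cycles and compute their means (weight / length). Sample:
  cycle 0 → 0: weight = 5, length = 1, mean = 5/1 ≈ 5.000
  cycle 1 → 1: weight = 9, length = 1, mean = 9/1 ≈ 9.000
  cycle 0 → 1 → 0: weight = 13, length = 2, mean = 13/2 ≈ 6.500
  cycle 1 → 0 → 1: weight = 13, length = 2, mean = 13/2 ≈ 6.500
Minimum mean = 5.000, attained e.g. along the cycle 0 → 0 with weight 5 and length 1. So λ(A) = 5/1 = 5.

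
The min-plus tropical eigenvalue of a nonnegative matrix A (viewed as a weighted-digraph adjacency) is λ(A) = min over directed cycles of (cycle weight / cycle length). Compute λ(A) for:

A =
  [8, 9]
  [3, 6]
λ(A) = 6

Enumerate directed cycles and compute their means (weight / length). Sample:
  cycle 0 → 0: weight = 8, length = 1, mean = 8/1 ≈ 8.000
  cycle 1 → 1: weight = 6, length = 1, mean = 6/1 ≈ 6.000
  cycle 0 → 1 → 0: weight = 12, length = 2, mean = 12/2 ≈ 6.000
  cycle 1 → 0 → 1: weight = 12, length = 2, mean = 12/2 ≈ 6.000
Minimum mean = 6.000, attained e.g. along the cycle 1 → 1 with weight 6 and length 1. So λ(A) = 6/1 = 6.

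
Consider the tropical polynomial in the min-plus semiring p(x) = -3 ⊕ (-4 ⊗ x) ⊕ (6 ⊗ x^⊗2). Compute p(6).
p(6) = -3

A tropical monomial a ⊗ x^⊗i evaluates to a + i · x. Evaluating each term at x = 6:
  Term 0 contributes -3 + 0 · 6 = -3
  Term 1 contributes -4 + 1 · 6 = 2
  Term 2 contributes 6 + 2 · 6 = 18
p(6) = ⊕ of these = min[-3, 2, 18] = -3.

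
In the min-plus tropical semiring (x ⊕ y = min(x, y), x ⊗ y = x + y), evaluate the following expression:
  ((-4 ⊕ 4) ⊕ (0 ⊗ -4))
((-4 ⊕ 4) ⊕ (0 ⊗ -4)) = -4

Expand innermost to outermost. Recall ⊕ takes the minimum of its arguments and ⊗ takes their sum. Working out the expression ((-4 ⊕ 4) ⊕ (0 ⊗ -4)) gives -4.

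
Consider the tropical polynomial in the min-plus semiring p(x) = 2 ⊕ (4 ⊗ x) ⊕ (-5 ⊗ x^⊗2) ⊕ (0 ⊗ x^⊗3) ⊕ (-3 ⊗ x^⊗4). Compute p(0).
p(0) = -5

A tropical monomial a ⊗ x^⊗i evaluates to a + i · x. Evaluating each term at x = 0:
  Term 0 contributes 2 + 0 · 0 = 2
  Term 1 contributes 4 + 1 · 0 = 4
  Term 2 contributes -5 + 2 · 0 = -5
  Term 3 contributes 0 + 3 · 0 = 0
  Term 4 contributes -3 + 4 · 0 = -3
p(0) = ⊕ of these = min[2, 4, -5, 0, -3] = -5.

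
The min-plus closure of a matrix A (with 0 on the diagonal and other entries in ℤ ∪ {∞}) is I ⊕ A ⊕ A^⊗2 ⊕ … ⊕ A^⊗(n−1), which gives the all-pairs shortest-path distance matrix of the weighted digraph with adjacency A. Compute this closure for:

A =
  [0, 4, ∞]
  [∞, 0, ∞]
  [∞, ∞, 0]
Closure =
  [0, 4, ∞]
  [∞, 0, ∞]
  [∞, ∞, 0]

This is the Floyd-Warshall all-pairs shortest-path computation. For each intermediate vertex k = 0, 1, …, 2, update dist[i][j] ← min(dist[i][j], dist[i][k] + dist[k][j]). The final matrix gives, for each (i, j), the minimum total weight of any directed path from i to j (possibly empty when i = j).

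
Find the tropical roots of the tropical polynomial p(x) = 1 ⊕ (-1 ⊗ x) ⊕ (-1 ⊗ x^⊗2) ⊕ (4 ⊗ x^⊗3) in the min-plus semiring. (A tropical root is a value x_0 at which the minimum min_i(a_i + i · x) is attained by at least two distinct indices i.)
Roots: {-5, 0, 2}

Each tropical root is a break point of the lower envelope of the lines y = a_i + i · x (there are 4 lines, with slopes 0, 1, ..., 3). Only the lines that attain the minimum somewhere contribute to roots; other lines are dominated. Here the surviving (envelope) indices are i = 3, i = 2, i = 1, i = 0.
Intersections between consecutive envelope lines give the roots: for adjacent envelope indices i < j the intersection is x = (a_i − a_j) / (j − i). Reading off the sorted break points: {-5, 0, 2}.
Verification: at each break x_0, at least two indices attain the minimum of min_i(a_i + i · x_0).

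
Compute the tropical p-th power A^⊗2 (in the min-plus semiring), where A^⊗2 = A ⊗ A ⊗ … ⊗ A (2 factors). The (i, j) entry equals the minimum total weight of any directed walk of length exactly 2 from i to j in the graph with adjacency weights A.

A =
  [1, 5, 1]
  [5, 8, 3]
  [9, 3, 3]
A^⊗2 =
  [2, 4, 2]
  [6, 6, 6]
  [8, 6, 6]

Each entry (A^⊗2)_ij equals the minimum over all length-2 walks i = v_0 → v_1 → … → v_2 = j of Σ_t A[v_t][v_{t+1}]. For example, for (i, j) = (0, 2) we minimise over 3 possible intermediate vertex sequences; the minimum is 2, attained along the walk 0 → 0 → 2.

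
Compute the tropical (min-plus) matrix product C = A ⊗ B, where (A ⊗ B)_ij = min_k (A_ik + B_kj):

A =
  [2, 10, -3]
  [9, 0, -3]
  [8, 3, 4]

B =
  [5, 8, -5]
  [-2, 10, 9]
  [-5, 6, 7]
A ⊗ B =
  [-8, 3, -3]
  [-8, 3, 4]
  [-1, 10, 3]

Apply the min-plus product entry-by-entry:
  C[0][0] = min over k of (A[0][0] + B[0][0] = 2 + 5 = 7, A[0][1] + B[1][0] = 10 + -2 = 8, A[0][2] + B[2][0] = -3 + -5 = -8) = -8 (attained at k = 2)
  C[0][1] = min over k of (A[0][0] + B[0][1] = 2 + 8 = 10, A[0][1] + B[1][1] = 10 + 10 = 20, A[0][2] + B[2][1] = -3 + 6 = 3) = 3 (attained at k = 2)
  C[0][2] = min over k of (A[0][0] + B[0][2] = 2 + -5 = -3, A[0][1] + B[1][2] = 10 + 9 = 19, A[0][2] + B[2][2] = -3 + 7 = 4) = -3 (attained at k = 0)
  C[1][0] = min over k of (A[1][0] + B[0][0] = 9 + 5 = 14, A[1][1] + B[1][0] = 0 + -2 = -2, A[1][2] + B[2][0] = -3 + -5 = -8) = -8 (attained at k = 2)
  C[1][1] = min over k of (A[1][0] + B[0][1] = 9 + 8 = 17, A[1][1] + B[1][1] = 0 + 10 = 10, A[1][2] + B[2][1] = -3 + 6 = 3) = 3 (attained at k = 2)
  C[1][2] = min over k of (A[1][0] + B[0][2] = 9 + -5 = 4, A[1][1] + B[1][2] = 0 + 9 = 9, A[1][2] + B[2][2] = -3 + 7 = 4) = 4 (attained at k = 0)
  C[2][0] = min over k of (A[2][0] + B[0][0] = 8 + 5 = 13, A[2][1] + B[1][0] = 3 + -2 = 1, A[2][2] + B[2][0] = 4 + -5 = -1) = -1 (attained at k = 2)
  C[2][1] = min over k of (A[2][0] + B[0][1] = 8 + 8 = 16, A[2][1] + B[1][1] = 3 + 10 = 13, A[2][2] + B[2][1] = 4 + 6 = 10) = 10 (attained at k = 2)
  C[2][2] = min over k of (A[2][0] + B[0][2] = 8 + -5 = 3, A[2][1] + B[1][2] = 3 + 9 = 12, A[2][2] + B[2][2] = 4 + 7 = 11) = 3 (attained at k = 0)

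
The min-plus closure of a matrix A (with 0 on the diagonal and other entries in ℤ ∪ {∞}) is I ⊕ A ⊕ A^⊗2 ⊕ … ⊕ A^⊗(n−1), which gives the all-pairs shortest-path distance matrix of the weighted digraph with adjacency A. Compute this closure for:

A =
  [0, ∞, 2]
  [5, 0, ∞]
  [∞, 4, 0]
Closure =
  [0, 6, 2]
  [5, 0, 7]
  [9, 4, 0]

This is the Floyd-Warshall all-pairs shortest-path computation. For each intermediate vertex k = 0, 1, …, 2, update dist[i][j] ← min(dist[i][j], dist[i][k] + dist[k][j]). The final matrix gives, for each (i, j), the minimum total weight of any directed path from i to j (possibly empty when i = j).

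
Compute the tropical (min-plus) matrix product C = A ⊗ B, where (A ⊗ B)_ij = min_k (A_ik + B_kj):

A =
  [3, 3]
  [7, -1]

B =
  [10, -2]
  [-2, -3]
A ⊗ B =
  [1, 0]
  [-3, -4]

Apply the min-plus product entry-by-entry:
  C[0][0] = min over k of (A[0][0] + B[0][0] = 3 + 10 = 13, A[0][1] + B[1][0] = 3 + -2 = 1) = 1 (attained at k = 1)
  C[0][1] = min over k of (A[0][0] + B[0][1] = 3 + -2 = 1, A[0][1] + B[1][1] = 3 + -3 = 0) = 0 (attained at k = 1)
  C[1][0] = min over k of (A[1][0] + B[0][0] = 7 + 10 = 17, A[1][1] + B[1][0] = -1 + -2 = -3) = -3 (attained at k = 1)
  C[1][1] = min over k of (A[1][0] + B[0][1] = 7 + -2 = 5, A[1][1] + B[1][1] = -1 + -3 = -4) = -4 (attained at k = 1)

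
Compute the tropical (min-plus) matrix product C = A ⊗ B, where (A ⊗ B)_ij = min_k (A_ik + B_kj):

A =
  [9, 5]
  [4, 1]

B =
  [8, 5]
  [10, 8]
A ⊗ B =
  [15, 13]
  [11, 9]

Apply the min-plus product entry-by-entry:
  C[0][0] = min over k of (A[0][0] + B[0][0] = 9 + 8 = 17, A[0][1] + B[1][0] = 5 + 10 = 15) = 15 (attained at k = 1)
  C[0][1] = min over k of (A[0][0] + B[0][1] = 9 + 5 = 14, A[0][1] + B[1][1] = 5 + 8 = 13) = 13 (attained at k = 1)
  C[1][0] = min over k of (A[1][0] + B[0][0] = 4 + 8 = 12, A[1][1] + B[1][0] = 1 + 10 = 11) = 11 (attained at k = 1)
  C[1][1] = min over k of (A[1][0] + B[0][1] = 4 + 5 = 9, A[1][1] + B[1][1] = 1 + 8 = 9) = 9 (attained at k = 0)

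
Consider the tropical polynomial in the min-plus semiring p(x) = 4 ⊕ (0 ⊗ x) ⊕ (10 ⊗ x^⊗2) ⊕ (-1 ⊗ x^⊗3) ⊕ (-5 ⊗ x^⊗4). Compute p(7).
p(7) = 4

A tropical monomial a ⊗ x^⊗i evaluates to a + i · x. Evaluating each term at x = 7:
  Term 0 contributes 4 + 0 · 7 = 4
  Term 1 contributes 0 + 1 · 7 = 7
  Term 2 contributes 10 + 2 · 7 = 24
  Term 3 contributes -1 + 3 · 7 = 20
  Term 4 contributes -5 + 4 · 7 = 23
p(7) = ⊕ of these = min[4, 7, 24, 20, 23] = 4.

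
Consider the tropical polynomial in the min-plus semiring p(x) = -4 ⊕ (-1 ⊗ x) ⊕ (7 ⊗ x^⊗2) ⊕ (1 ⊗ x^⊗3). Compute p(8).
p(8) = -4

A tropical monomial a ⊗ x^⊗i evaluates to a + i · x. Evaluating each term at x = 8:
  Term 0 contributes -4 + 0 · 8 = -4
  Term 1 contributes -1 + 1 · 8 = 7
  Term 2 contributes 7 + 2 · 8 = 23
  Term 3 contributes 1 + 3 · 8 = 25
p(8) = ⊕ of these = min[-4, 7, 23, 25] = -4.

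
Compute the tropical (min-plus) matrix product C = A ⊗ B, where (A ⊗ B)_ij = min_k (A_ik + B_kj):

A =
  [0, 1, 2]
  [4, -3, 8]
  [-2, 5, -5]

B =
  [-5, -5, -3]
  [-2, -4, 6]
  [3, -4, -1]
A ⊗ B =
  [-5, -5, -3]
  [-5, -7, 1]
  [-7, -9, -6]

Apply the min-plus product entry-by-entry:
  C[0][0] = min over k of (A[0][0] + B[0][0] = 0 + -5 = -5, A[0][1] + B[1][0] = 1 + -2 = -1, A[0][2] + B[2][0] = 2 + 3 = 5) = -5 (attained at k = 0)
  C[0][1] = min over k of (A[0][0] + B[0][1] = 0 + -5 = -5, A[0][1] + B[1][1] = 1 + -4 = -3, A[0][2] + B[2][1] = 2 + -4 = -2) = -5 (attained at k = 0)
  C[0][2] = min over k of (A[0][0] + B[0][2] = 0 + -3 = -3, A[0][1] + B[1][2] = 1 + 6 = 7, A[0][2] + B[2][2] = 2 + -1 = 1) = -3 (attained at k = 0)
  C[1][0] = min over k of (A[1][0] + B[0][0] = 4 + -5 = -1, A[1][1] + B[1][0] = -3 + -2 = -5, A[1][2] + B[2][0] = 8 + 3 = 11) = -5 (attained at k = 1)
  C[1][1] = min over k of (A[1][0] + B[0][1] = 4 + -5 = -1, A[1][1] + B[1][1] = -3 + -4 = -7, A[1][2] + B[2][1] = 8 + -4 = 4) = -7 (attained at k = 1)
  C[1][2] = min over k of (A[1][0] + B[0][2] = 4 + -3 = 1, A[1][1] + B[1][2] = -3 + 6 = 3, A[1][2] + B[2][2] = 8 + -1 = 7) = 1 (attained at k = 0)
  C[2][0] = min over k of (A[2][0] + B[0][0] = -2 + -5 = -7, A[2][1] + B[1][0] = 5 + -2 = 3, A[2][2] + B[2][0] = -5 + 3 = -2) = -7 (attained at k = 0)
  C[2][1] = min over k of (A[2][0] + B[0][1] = -2 + -5 = -7, A[2][1] + B[1][1] = 5 + -4 = 1, A[2][2] + B[2][1] = -5 + -4 = -9) = -9 (attained at k = 2)
  C[2][2] = min over k of (A[2][0] + B[0][2] = -2 + -3 = -5, A[2][1] + B[1][2] = 5 + 6 = 11, A[2][2] + B[2][2] = -5 + -1 = -6) = -6 (attained at k = 2)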